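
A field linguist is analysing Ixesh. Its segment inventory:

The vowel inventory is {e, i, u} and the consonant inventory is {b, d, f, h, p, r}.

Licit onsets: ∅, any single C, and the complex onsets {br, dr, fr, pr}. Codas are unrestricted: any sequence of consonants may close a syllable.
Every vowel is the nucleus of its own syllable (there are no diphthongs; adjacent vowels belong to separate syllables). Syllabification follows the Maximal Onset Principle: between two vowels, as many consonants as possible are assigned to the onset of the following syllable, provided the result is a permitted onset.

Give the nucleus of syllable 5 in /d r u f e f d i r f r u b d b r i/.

Vowels present: u, e, i, u, i; each is a nucleus, giving 5 syllables.
The fifth nucleus (vowel 5 from the left) is /i/.

i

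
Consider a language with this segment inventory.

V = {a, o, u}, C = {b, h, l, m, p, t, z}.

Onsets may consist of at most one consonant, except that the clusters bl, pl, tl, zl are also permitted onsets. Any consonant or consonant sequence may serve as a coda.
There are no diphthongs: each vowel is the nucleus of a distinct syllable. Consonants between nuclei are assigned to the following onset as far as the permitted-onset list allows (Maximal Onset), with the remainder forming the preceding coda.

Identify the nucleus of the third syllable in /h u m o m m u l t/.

The vowels are u, o, u — 3 nuclei, so 3 syllables.
The third nucleus (vowel 3 from the left) is /u/.

u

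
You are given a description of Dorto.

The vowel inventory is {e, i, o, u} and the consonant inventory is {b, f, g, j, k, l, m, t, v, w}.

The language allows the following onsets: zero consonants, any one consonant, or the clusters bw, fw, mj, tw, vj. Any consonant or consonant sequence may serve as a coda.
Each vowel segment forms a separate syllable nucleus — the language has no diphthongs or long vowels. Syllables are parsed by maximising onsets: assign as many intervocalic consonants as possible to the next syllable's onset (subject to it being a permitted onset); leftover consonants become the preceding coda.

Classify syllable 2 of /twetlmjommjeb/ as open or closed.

Nuclei (vowels): e, o, e → 3 syllables.
V1 /e/ – V2 /o/: cluster /tlmj/ — the longest permitted-onset suffix is /mj/; onset = /mj/, preceding coda = /tl/.
V2 /o/ – V3 /e/: /mmj/ splits as /m/ + /mj/ (/mj/ is the longest suffix that is a licit onset).
Result: twetl.mjom.mjeb.
Syllable 2 is /mjom/ with coda /m/, so it is closed.

closed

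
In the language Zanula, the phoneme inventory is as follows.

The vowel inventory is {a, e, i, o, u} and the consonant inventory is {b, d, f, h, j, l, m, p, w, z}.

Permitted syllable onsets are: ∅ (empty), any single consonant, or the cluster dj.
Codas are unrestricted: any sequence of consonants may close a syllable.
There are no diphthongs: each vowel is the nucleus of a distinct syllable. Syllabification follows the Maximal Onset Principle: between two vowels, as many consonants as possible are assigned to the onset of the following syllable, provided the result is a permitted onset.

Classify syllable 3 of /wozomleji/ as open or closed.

The vowels are o, o, e, i — 4 nuclei, so 4 syllables.
/o…o/ gap (V1→V2): just /z/ — single C goes to the following onset.
/o…e/ gap (V2→V3): /ml/ — longest licit onset from the right is /l/, leaving /m/ as coda.
/e…i/ gap (V3→V4): /j/ → onset of the next syllable (single consonants are always licit onsets).
So the parse is wo.zom.le.ji.
Syllable 3 is /le/; it ends in its nucleus with no coda, so it is open.

open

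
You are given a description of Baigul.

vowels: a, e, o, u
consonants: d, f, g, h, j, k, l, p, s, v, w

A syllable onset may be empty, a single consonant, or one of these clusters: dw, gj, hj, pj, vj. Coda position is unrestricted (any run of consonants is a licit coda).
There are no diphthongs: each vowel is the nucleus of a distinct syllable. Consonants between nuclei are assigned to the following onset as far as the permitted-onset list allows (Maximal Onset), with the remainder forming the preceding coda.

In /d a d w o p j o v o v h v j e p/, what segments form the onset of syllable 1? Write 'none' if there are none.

d

Nuclei (vowels): a, o, o, o, e → 5 syllables.
σ1/σ2 boundary: /dw/ — entire cluster is a permitted onset → onset /dw/, coda ∅.
σ2/σ3 boundary: /pj/ is a licit onset in full, so it all attaches to the next syllable.
σ3/σ4 boundary: /v/ is a single consonant, so it becomes the next onset.
σ4/σ5 boundary: /vhvj/ — longest licit onset from the right is /vj/, leaving /vh/ as coda.
Syllabification: da.dwo.pjo.vovh.vjep.
Syllable 1 is /da/: onset /d/, nucleus /a/, coda ∅.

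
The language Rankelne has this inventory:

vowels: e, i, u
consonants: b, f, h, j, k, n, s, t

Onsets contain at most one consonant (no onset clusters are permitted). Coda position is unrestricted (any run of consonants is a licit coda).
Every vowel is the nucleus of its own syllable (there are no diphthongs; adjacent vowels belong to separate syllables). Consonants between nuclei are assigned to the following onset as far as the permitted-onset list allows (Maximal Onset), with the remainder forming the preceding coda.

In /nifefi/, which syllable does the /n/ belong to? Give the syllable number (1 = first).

Nuclei (vowels): i, e, i → 3 syllables.
Between /i/ (V1) and /e/ (V2): just /f/ — single C goes to the following onset.
Between /e/ (V2) and /i/ (V3): /f/ → onset of the next syllable (single consonants are always licit onsets).
So the parse is ni.fe.fi.
The /n/ is in the onset of syllable 1 (/ni/).

1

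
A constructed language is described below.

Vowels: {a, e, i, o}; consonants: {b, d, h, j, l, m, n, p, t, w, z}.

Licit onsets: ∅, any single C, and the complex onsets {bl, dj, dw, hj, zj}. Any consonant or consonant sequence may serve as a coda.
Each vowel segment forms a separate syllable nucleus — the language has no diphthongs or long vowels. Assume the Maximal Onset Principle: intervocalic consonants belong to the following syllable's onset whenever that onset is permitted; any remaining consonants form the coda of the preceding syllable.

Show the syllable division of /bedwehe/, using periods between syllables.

The vowels are e, e, e — 3 nuclei, so 3 syllables.
V1 /e/ – V2 /e/: /dw/ is a licit onset in full, so it all attaches to the next syllable.
V2 /e/ – V3 /e/: just /h/ — single C goes to the following onset.

be.dwe.he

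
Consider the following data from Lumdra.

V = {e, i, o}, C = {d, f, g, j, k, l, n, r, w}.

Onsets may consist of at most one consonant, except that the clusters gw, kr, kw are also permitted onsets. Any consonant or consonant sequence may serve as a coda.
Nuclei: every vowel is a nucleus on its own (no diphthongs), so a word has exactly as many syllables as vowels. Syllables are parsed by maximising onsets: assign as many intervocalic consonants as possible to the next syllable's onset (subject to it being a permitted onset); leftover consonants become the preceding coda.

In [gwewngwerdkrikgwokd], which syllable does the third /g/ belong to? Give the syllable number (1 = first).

The vowels are e, e, i, o — 4 nuclei, so 4 syllables.
/e…e/ gap (V1→V2): /wngw/; trying suffixes from longest down, /gw/ is the first permitted one, so coda /wn/ | onset /gw/.
/e…i/ gap (V2→V3): /rdkr/ splits as /rd/ + /kr/ (/kr/ is the longest suffix that is a licit onset).
/i…o/ gap (V3→V4): /kgw/; trying suffixes from longest down, /gw/ is the first permitted one, so coda /k/ | onset /gw/.
Syllabification: gwewn.gwerd.krik.gwokd.
The third /g/ is in the onset of syllable 4 (/gwokd/).

4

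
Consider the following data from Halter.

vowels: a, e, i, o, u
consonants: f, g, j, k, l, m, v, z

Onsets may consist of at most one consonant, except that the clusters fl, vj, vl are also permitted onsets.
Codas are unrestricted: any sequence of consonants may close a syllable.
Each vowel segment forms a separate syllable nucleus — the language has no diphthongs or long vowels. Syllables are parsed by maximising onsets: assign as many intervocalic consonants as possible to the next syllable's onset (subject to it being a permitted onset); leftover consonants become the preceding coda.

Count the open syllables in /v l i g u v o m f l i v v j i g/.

2

The vowels are i, u, o, i, i — 5 nuclei, so 5 syllables.
σ1/σ2 boundary: /g/ → onset of the next syllable (single consonants are always licit onsets).
σ2/σ3 boundary: just /v/ — single C goes to the following onset.
σ3/σ4 boundary: /mfl/; trying suffixes from longest down, /fl/ is the first permitted one, so coda /m/ | onset /fl/.
σ4/σ5 boundary: cluster /vvj/ — the longest permitted-onset suffix is /vj/; onset = /vj/, preceding coda = /v/.
Putting it together: vli.gu.vom.fliv.vjig.
Classifying each syllable: /vli/ (open), /gu/ (open), /vom/ (closed), /fliv/ (closed), /vjig/ (closed).
Open syllables: 2.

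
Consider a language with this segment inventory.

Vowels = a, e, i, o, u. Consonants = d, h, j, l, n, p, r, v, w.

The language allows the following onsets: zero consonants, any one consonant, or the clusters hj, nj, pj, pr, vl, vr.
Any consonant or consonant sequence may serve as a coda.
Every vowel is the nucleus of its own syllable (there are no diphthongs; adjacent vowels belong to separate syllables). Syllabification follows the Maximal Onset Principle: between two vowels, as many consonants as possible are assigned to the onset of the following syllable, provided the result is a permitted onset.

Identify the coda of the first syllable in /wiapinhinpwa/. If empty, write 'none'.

Nuclei (vowels): i, a, i, i, a → 5 syllables.
V1 /i/ – V2 /a/: no consonants, so the boundary falls immediately after /i/.
V2 /a/ – V3 /i/: just /p/ — single C goes to the following onset.
V3 /i/ – V4 /i/: /nh/; trying suffixes from longest down, /h/ is the first permitted one, so coda /n/ | onset /h/.
V4 /i/ – V5 /a/: /npw/; trying suffixes from longest down, /w/ is the first permitted one, so coda /np/ | onset /w/.
Syllabification: wi.a.pin.hinp.wa.
Syllable 1 is /wi/: onset /w/, nucleus /i/, coda ∅.

none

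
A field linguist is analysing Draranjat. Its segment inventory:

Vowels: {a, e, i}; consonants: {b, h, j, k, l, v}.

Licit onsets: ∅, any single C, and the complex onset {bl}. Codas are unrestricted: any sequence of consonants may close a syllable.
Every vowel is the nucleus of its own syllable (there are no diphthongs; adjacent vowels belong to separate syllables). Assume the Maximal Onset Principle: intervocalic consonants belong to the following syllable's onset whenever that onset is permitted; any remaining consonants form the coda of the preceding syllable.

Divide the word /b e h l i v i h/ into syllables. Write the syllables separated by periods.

beh.li.vih

The vowels are e, i, i — 3 nuclei, so 3 syllables.
V1 /e/ – V2 /i/: /hl/ splits as /h/ + /l/ (/l/ is the longest suffix that is a licit onset).
V2 /i/ – V3 /i/: just /v/ — single C goes to the following onset.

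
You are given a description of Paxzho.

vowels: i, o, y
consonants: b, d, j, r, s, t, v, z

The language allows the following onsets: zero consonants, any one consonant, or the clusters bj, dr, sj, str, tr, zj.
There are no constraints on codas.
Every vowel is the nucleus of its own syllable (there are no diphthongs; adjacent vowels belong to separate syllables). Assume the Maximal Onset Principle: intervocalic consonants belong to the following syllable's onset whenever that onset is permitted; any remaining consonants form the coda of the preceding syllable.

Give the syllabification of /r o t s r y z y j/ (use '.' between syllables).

The vowels are o, y, y — 3 nuclei, so 3 syllables.
Between /o/ (V1) and /y/ (V2): /tsr/; trying suffixes from longest down, /r/ is the first permitted one, so coda /ts/ | onset /r/.
Between /y/ (V2) and /y/ (V3): just /z/ — single C goes to the following onset.

rots.ry.zyj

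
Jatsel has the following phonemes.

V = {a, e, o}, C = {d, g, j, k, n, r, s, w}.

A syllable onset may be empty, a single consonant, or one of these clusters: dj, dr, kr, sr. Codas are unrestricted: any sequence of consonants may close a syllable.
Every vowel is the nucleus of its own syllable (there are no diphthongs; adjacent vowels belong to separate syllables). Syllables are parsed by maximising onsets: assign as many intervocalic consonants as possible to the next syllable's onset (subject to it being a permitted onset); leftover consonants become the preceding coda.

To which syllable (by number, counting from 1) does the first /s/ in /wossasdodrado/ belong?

The vowels are o, a, o, a, o — 5 nuclei, so 5 syllables.
/o…a/ gap (V1→V2): cluster /ss/ — the longest permitted-onset suffix is /s/; onset = /s/, preceding coda = /s/.
/a…o/ gap (V2→V3): /sd/ — longest licit onset from the right is /d/, leaving /s/ as coda.
/o…a/ gap (V3→V4): /dr/ is a licit onset in full, so it all attaches to the next syllable.
/a…o/ gap (V4→V5): /d/ is a single consonant, so it becomes the next onset.
Putting it together: wos.sas.do.dra.do.
The first /s/ is in the coda of syllable 1 (/wos/).

1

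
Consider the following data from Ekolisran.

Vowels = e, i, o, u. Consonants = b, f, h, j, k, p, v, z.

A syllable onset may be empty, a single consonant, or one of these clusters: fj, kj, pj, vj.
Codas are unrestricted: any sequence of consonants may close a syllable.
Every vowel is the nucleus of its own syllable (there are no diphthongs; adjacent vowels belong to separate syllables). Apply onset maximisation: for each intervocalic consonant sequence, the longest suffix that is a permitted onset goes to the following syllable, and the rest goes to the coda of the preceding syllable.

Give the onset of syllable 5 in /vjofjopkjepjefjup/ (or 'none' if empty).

fj

Nuclei (vowels): o, o, e, e, u → 5 syllables.
V1 /o/ – V2 /o/: cluster /fj/ — /fj/ is itself a permitted onset, so the whole cluster goes right; preceding coda = ∅.
V2 /o/ – V3 /e/: cluster /pkj/ — the longest permitted-onset suffix is /kj/; onset = /kj/, preceding coda = /p/.
V3 /e/ – V4 /e/: /pj/ — entire cluster is a permitted onset → onset /pj/, coda ∅.
V4 /e/ – V5 /u/: /fj/ is a licit onset in full, so it all attaches to the next syllable.
So the parse is vjo.fjop.kje.pje.fjup.
Syllable 5 is /fjup/: onset /fj/, nucleus /u/, coda /p/.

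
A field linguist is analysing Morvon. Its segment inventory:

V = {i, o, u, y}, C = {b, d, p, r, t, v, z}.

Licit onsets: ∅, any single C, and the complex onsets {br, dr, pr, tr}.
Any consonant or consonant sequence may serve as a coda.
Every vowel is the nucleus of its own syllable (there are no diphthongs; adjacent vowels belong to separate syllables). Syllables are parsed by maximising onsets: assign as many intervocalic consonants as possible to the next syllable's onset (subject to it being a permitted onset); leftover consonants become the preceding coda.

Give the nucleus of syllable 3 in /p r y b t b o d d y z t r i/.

The vowels are y, o, y, i — 4 nuclei, so 4 syllables.
The third nucleus (vowel 3 from the left) is /y/.

y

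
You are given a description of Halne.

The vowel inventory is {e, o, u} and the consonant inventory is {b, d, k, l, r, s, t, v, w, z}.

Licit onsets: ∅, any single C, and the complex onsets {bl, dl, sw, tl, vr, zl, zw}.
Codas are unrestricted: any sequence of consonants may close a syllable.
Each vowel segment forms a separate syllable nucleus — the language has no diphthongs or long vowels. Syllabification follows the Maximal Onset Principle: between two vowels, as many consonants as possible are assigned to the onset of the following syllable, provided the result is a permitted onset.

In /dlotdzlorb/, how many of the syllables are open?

0

Vowels present: o, o; each is a nucleus, giving 2 syllables.
σ1/σ2 boundary: cluster /tdzl/ — the longest permitted-onset suffix is /zl/; onset = /zl/, preceding coda = /td/.
So the parse is dlotd.zlorb.
Classifying each syllable: /dlotd/ (closed), /zlorb/ (closed).
Open syllables: 0.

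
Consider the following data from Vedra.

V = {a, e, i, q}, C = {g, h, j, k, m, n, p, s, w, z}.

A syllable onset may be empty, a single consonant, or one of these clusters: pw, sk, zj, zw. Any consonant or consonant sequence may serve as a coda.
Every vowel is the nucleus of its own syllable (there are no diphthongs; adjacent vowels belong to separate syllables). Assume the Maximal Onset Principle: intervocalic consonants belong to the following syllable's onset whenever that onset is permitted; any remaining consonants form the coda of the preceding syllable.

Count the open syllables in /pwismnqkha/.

1

Vowels present: i, q, a; each is a nucleus, giving 3 syllables.
/i…q/ gap (V1→V2): /smn/; trying suffixes from longest down, /n/ is the first permitted one, so coda /sm/ | onset /n/.
/q…a/ gap (V2→V3): /kh/; trying suffixes from longest down, /h/ is the first permitted one, so coda /k/ | onset /h/.
So the parse is pwism.nqk.ha.
Classifying each syllable: /pwism/ (closed), /nqk/ (closed), /ha/ (open).
Open syllables: 1.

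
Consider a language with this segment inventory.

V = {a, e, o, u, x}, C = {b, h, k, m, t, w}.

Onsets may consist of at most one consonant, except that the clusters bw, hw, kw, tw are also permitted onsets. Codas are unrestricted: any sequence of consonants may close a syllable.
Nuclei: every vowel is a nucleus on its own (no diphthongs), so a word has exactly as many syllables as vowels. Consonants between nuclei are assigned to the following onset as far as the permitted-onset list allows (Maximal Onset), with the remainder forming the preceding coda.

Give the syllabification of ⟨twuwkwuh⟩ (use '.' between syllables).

Vowels present: u, u; each is a nucleus, giving 2 syllables.
Between /u/ (V1) and /u/ (V2): /wkw/; trying suffixes from longest down, /kw/ is the first permitted one, so coda /w/ | onset /kw/.

twuw.kwuh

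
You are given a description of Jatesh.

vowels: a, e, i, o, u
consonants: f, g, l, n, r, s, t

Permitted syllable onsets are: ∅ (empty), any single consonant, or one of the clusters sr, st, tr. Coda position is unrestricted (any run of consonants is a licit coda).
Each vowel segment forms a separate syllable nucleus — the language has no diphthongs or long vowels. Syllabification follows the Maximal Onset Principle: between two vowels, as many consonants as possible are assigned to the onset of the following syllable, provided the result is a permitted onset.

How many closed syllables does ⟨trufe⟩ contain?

Vowels present: u, e; each is a nucleus, giving 2 syllables.
V1 /u/ – V2 /e/: /f/ → onset of the next syllable (single consonants are always licit onsets).
Result: tru.fe.
Classifying each syllable: /tru/ (open), /fe/ (open).
Closed syllables: 0.

0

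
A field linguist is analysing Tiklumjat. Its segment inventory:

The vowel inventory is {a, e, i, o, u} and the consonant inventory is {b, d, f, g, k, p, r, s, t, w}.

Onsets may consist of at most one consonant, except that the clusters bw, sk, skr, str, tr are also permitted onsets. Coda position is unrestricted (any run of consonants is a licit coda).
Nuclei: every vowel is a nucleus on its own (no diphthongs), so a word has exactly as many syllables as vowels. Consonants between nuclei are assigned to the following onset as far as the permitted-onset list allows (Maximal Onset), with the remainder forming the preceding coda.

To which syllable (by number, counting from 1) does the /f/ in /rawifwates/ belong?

2

Vowels present: a, i, a, e; each is a nucleus, giving 4 syllables.
Between /a/ (V1) and /i/ (V2): just /w/ — single C goes to the following onset.
Between /i/ (V2) and /a/ (V3): /fw/ splits as /f/ + /w/ (/w/ is the longest suffix that is a licit onset).
Between /a/ (V3) and /e/ (V4): /t/ is a single consonant, so it becomes the next onset.
Putting it together: ra.wif.wa.tes.
The /f/ is in the coda of syllable 2 (/wif/).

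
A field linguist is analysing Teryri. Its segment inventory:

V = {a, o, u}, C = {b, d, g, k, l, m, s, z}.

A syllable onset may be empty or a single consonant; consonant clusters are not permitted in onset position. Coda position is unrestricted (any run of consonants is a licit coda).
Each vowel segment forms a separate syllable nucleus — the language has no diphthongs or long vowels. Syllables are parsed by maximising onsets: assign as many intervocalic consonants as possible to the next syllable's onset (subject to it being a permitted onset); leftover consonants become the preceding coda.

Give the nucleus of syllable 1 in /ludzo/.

u

The vowels are u, o — 2 nuclei, so 2 syllables.
The first nucleus (vowel 1 from the left) is /u/.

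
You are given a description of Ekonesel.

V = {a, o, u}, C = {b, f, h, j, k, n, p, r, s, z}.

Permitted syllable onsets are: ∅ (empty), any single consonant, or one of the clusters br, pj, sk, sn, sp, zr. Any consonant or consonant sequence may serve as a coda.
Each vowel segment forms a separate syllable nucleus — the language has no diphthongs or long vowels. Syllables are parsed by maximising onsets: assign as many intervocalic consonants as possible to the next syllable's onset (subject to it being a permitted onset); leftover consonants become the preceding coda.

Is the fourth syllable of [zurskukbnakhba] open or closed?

open

Vowels present: u, u, a, a; each is a nucleus, giving 4 syllables.
Between /u/ (V1) and /u/ (V2): /rsk/ splits as /r/ + /sk/ (/sk/ is the longest suffix that is a licit onset).
Between /u/ (V2) and /a/ (V3): /kbn/ — longest licit onset from the right is /n/, leaving /kb/ as coda.
Between /a/ (V3) and /a/ (V4): /khb/ — longest licit onset from the right is /b/, leaving /kh/ as coda.
Syllabification: zur.skukb.nakh.ba.
Syllable 4 is /ba/; it ends in its nucleus with no coda, so it is open.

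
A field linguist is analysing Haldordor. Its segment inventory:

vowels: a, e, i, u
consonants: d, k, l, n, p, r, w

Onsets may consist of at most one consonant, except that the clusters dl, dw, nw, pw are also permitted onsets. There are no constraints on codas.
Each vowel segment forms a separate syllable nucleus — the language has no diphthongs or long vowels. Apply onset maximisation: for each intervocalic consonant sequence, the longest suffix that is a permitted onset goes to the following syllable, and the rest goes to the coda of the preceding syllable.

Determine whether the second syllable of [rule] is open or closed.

open

The vowels are u, e — 2 nuclei, so 2 syllables.
σ1/σ2 boundary: just /l/ — single C goes to the following onset.
So the parse is ru.le.
Syllable 2 is /le/; it ends in its nucleus with no coda, so it is open.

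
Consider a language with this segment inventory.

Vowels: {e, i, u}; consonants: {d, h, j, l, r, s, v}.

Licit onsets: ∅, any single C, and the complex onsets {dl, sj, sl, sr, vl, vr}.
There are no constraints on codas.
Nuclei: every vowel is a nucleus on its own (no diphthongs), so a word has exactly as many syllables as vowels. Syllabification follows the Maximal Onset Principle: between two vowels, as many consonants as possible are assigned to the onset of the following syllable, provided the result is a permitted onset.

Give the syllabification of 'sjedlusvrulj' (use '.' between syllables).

sje.dlus.vrulj

Nuclei (vowels): e, u, u → 3 syllables.
/e…u/ gap (V1→V2): /dl/ — entire cluster is a permitted onset → onset /dl/, coda ∅.
/u…u/ gap (V2→V3): cluster /svr/ — the longest permitted-onset suffix is /vr/; onset = /vr/, preceding coda = /s/.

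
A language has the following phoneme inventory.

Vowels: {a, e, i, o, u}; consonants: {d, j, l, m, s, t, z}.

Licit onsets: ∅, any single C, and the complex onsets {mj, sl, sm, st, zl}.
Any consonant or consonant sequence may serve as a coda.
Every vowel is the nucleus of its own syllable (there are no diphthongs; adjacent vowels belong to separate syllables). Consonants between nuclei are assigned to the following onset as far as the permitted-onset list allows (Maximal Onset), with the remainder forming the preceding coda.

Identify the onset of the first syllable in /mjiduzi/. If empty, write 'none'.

mj

Nuclei (vowels): i, u, i → 3 syllables.
V1 /i/ – V2 /u/: /d/ is a single consonant, so it becomes the next onset.
V2 /u/ – V3 /i/: just /z/ — single C goes to the following onset.
Syllabification: mji.du.zi.
Syllable 1 is /mji/: onset /mj/, nucleus /i/, coda ∅.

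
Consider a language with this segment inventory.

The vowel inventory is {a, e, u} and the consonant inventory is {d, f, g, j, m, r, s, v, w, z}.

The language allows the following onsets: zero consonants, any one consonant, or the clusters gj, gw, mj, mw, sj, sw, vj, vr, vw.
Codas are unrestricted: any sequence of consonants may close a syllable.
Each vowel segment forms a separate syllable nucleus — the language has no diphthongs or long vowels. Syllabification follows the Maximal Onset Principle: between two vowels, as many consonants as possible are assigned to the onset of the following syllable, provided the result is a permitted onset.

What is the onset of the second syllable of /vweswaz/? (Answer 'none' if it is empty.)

sw

The vowels are e, a — 2 nuclei, so 2 syllables.
Between /e/ (V1) and /a/ (V2): /sw/ — entire cluster is a permitted onset → onset /sw/, coda ∅.
Putting it together: vwe.swaz.
Syllable 2 is /swaz/: onset /sw/, nucleus /a/, coda /z/.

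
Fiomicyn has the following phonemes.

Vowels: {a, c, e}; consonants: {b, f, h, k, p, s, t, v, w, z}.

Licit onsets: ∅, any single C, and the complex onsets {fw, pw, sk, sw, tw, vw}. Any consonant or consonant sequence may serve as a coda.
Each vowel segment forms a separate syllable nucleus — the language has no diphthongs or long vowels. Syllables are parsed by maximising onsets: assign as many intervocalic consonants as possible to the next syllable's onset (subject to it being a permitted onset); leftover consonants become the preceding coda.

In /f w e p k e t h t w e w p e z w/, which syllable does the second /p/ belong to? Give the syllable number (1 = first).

Nuclei (vowels): e, e, e, e → 4 syllables.
Between /e/ (V1) and /e/ (V2): /pk/ — longest licit onset from the right is /k/, leaving /p/ as coda.
Between /e/ (V2) and /e/ (V3): /thtw/ — longest licit onset from the right is /tw/, leaving /th/ as coda.
Between /e/ (V3) and /e/ (V4): /wp/ — longest licit onset from the right is /p/, leaving /w/ as coda.
Syllabification: fwep.keth.twew.pezw.
The second /p/ is in the onset of syllable 4 (/pezw/).

4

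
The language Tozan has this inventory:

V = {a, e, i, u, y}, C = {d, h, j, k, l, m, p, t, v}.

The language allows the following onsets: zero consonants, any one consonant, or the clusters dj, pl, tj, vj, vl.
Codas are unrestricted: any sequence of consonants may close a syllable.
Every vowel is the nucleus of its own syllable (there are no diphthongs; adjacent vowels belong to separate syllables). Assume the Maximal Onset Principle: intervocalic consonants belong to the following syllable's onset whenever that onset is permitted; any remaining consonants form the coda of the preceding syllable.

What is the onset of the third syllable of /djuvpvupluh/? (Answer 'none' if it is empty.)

pl

Vowels present: u, u, u; each is a nucleus, giving 3 syllables.
Between /u/ (V1) and /u/ (V2): /vpv/; trying suffixes from longest down, /v/ is the first permitted one, so coda /vp/ | onset /v/.
Between /u/ (V2) and /u/ (V3): /pl/ is a licit onset in full, so it all attaches to the next syllable.
So the parse is djuvp.vu.pluh.
Syllable 3 is /pluh/: onset /pl/, nucleus /u/, coda /h/.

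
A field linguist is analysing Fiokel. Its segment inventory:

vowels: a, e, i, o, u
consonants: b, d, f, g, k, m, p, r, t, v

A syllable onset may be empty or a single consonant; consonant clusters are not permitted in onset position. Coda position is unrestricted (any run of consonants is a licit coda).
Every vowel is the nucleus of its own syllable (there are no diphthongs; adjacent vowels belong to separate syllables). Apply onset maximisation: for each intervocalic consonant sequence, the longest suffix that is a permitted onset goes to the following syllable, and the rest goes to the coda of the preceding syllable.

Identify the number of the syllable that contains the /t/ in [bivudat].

Nuclei (vowels): i, u, a → 3 syllables.
σ1/σ2 boundary: /v/ → onset of the next syllable (single consonants are always licit onsets).
σ2/σ3 boundary: /d/ is a single consonant, so it becomes the next onset.
Result: bi.vu.dat.
The /t/ is in the coda of syllable 3 (/dat/).

3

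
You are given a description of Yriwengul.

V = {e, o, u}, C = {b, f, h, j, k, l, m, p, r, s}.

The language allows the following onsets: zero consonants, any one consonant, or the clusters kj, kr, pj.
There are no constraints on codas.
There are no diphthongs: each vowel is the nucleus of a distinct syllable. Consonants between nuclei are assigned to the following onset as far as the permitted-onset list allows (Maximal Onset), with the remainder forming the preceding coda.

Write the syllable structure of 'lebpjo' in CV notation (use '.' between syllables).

CVC.CCV

Vowels present: e, o; each is a nucleus, giving 2 syllables.
σ1/σ2 boundary: /bpj/ — longest licit onset from the right is /pj/, leaving /b/ as coda.
Syllabification: leb.pjo.
Mapping each syllable to C/V: /leb/ → CVC, /pjo/ → CCV.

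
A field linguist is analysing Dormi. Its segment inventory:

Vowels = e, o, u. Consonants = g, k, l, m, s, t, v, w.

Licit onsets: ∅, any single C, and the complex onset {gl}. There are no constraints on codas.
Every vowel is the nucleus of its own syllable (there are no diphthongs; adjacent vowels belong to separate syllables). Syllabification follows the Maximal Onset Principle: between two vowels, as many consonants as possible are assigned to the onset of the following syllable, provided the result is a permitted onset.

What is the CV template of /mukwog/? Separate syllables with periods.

CVC.CVC

The vowels are u, o — 2 nuclei, so 2 syllables.
V1 /u/ – V2 /o/: /kw/; trying suffixes from longest down, /w/ is the first permitted one, so coda /k/ | onset /w/.
Syllabification: muk.wog.
Mapping each syllable to C/V: /muk/ → CVC, /wog/ → CVC.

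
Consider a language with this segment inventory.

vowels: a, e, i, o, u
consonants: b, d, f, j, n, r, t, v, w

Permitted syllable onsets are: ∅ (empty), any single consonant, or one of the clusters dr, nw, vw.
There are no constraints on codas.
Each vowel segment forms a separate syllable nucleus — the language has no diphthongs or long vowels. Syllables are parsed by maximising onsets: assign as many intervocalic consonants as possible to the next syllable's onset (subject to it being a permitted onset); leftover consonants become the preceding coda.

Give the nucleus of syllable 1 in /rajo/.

a

Nuclei (vowels): a, o → 2 syllables.
The first nucleus (vowel 1 from the left) is /a/.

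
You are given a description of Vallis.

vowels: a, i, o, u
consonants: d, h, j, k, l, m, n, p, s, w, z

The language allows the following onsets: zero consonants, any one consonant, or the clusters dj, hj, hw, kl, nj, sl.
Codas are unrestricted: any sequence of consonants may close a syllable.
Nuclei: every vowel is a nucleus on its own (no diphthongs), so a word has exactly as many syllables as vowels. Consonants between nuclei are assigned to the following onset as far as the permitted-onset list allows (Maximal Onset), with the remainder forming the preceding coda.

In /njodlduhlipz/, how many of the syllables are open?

The vowels are o, u, i — 3 nuclei, so 3 syllables.
Between /o/ (V1) and /u/ (V2): cluster /dld/ — the longest permitted-onset suffix is /d/; onset = /d/, preceding coda = /dl/.
Between /u/ (V2) and /i/ (V3): /hl/ — longest licit onset from the right is /l/, leaving /h/ as coda.
So the parse is njodl.duh.lipz.
Classifying each syllable: /njodl/ (closed), /duh/ (closed), /lipz/ (closed).
Open syllables: 0.

0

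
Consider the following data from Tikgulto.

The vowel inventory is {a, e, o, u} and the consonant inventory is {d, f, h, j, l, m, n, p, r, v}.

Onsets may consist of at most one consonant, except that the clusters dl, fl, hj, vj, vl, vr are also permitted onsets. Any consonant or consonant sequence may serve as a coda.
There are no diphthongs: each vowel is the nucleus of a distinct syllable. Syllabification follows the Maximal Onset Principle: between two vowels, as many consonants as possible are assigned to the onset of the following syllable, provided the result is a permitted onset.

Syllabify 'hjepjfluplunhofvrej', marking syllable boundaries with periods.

The vowels are e, u, u, o, e — 5 nuclei, so 5 syllables.
V1 /e/ – V2 /u/: /pjfl/ splits as /pj/ + /fl/ (/fl/ is the longest suffix that is a licit onset).
V2 /u/ – V3 /u/: /pl/ splits as /p/ + /l/ (/l/ is the longest suffix that is a licit onset).
V3 /u/ – V4 /o/: /nh/ splits as /n/ + /h/ (/h/ is the longest suffix that is a licit onset).
V4 /o/ – V5 /e/: cluster /fvr/ — the longest permitted-onset suffix is /vr/; onset = /vr/, preceding coda = /f/.

hjepj.flup.lun.hof.vrej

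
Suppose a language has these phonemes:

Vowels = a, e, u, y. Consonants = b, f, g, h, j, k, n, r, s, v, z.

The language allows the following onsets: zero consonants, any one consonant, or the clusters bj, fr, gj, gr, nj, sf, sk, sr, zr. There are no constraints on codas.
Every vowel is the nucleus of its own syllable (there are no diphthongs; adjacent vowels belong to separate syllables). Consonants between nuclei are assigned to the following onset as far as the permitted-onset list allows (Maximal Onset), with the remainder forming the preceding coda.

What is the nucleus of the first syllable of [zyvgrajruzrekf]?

y

Vowels present: y, a, u, e; each is a nucleus, giving 4 syllables.
The first nucleus (vowel 1 from the left) is /y/.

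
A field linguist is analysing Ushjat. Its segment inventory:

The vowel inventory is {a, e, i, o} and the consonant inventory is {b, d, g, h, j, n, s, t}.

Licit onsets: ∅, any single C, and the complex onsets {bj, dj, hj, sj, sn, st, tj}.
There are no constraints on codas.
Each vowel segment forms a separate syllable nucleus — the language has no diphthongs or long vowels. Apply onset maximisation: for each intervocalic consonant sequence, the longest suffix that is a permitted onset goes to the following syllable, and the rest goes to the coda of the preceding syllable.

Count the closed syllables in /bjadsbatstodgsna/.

Vowels present: a, a, o, a; each is a nucleus, giving 4 syllables.
V1 /a/ – V2 /a/: cluster /dsb/ — the longest permitted-onset suffix is /b/; onset = /b/, preceding coda = /ds/.
V2 /a/ – V3 /o/: /tst/ splits as /t/ + /st/ (/st/ is the longest suffix that is a licit onset).
V3 /o/ – V4 /a/: /dgsn/; trying suffixes from longest down, /sn/ is the first permitted one, so coda /dg/ | onset /sn/.
So the parse is bjads.bat.stodg.sna.
Classifying each syllable: /bjads/ (closed), /bat/ (closed), /stodg/ (closed), /sna/ (open).
Closed syllables: 3.

3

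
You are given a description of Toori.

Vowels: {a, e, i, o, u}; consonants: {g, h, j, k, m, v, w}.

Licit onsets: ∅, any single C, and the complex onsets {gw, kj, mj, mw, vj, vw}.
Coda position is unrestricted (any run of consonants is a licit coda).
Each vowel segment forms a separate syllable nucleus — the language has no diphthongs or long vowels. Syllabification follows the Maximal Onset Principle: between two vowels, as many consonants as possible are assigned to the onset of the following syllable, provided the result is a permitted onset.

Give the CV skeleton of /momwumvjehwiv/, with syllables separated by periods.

Nuclei (vowels): o, u, e, i → 4 syllables.
V1 /o/ – V2 /u/: /mw/ — entire cluster is a permitted onset → onset /mw/, coda ∅.
V2 /u/ – V3 /e/: /mvj/; trying suffixes from longest down, /vj/ is the first permitted one, so coda /m/ | onset /vj/.
V3 /e/ – V4 /i/: /hw/ splits as /h/ + /w/ (/w/ is the longest suffix that is a licit onset).
Putting it together: mo.mwum.vjeh.wiv.
Mapping each syllable to C/V: /mo/ → CV, /mwum/ → CCVC, /vjeh/ → CCVC, /wiv/ → CVC.

CV.CCVC.CCVC.CVC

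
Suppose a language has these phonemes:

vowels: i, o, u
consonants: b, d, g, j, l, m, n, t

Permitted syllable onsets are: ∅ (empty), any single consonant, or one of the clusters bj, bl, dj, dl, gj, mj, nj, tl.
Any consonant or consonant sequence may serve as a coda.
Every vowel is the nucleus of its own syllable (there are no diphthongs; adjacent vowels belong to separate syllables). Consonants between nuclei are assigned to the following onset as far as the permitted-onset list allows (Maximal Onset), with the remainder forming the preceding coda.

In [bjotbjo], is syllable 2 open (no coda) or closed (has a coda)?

open

The vowels are o, o — 2 nuclei, so 2 syllables.
V1 /o/ – V2 /o/: /tbj/ — longest licit onset from the right is /bj/, leaving /t/ as coda.
Result: bjot.bjo.
Syllable 2 is /bjo/; it ends in its nucleus with no coda, so it is open.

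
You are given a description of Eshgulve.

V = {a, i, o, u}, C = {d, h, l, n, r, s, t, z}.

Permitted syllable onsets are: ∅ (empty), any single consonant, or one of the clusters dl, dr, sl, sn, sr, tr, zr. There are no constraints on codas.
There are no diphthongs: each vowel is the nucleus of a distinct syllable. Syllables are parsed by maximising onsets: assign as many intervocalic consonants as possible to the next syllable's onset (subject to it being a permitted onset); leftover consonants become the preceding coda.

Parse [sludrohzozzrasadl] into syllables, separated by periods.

slu.droh.zoz.zra.sadl

Vowels present: u, o, o, a, a; each is a nucleus, giving 5 syllables.
Between /u/ (V1) and /o/ (V2): /dr/ is a licit onset in full, so it all attaches to the next syllable.
Between /o/ (V2) and /o/ (V3): /hz/ splits as /h/ + /z/ (/z/ is the longest suffix that is a licit onset).
Between /o/ (V3) and /a/ (V4): /zzr/; trying suffixes from longest down, /zr/ is the first permitted one, so coda /z/ | onset /zr/.
Between /a/ (V4) and /a/ (V5): just /s/ — single C goes to the following onset.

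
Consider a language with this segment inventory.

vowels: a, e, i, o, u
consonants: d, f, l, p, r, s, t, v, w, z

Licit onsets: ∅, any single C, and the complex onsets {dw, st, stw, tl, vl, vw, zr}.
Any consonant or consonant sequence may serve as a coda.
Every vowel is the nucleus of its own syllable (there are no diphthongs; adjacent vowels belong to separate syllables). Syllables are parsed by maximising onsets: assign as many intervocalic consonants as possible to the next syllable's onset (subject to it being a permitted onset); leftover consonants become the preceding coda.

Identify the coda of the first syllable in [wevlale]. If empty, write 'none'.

The vowels are e, a, e — 3 nuclei, so 3 syllables.
V1 /e/ – V2 /a/: /vl/ is a licit onset in full, so it all attaches to the next syllable.
V2 /a/ – V3 /e/: /l/ is a single consonant, so it becomes the next onset.
Putting it together: we.vla.le.
Syllable 1 is /we/: onset /w/, nucleus /e/, coda ∅.

none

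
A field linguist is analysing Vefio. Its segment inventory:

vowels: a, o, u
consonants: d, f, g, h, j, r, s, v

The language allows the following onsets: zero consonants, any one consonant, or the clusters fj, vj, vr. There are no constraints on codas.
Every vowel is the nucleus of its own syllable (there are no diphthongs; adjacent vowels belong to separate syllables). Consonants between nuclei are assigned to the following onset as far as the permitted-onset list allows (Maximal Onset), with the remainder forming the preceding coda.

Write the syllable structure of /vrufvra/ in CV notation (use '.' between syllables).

CCVC.CCV

Nuclei (vowels): u, a → 2 syllables.
V1 /u/ – V2 /a/: /fvr/ — longest licit onset from the right is /vr/, leaving /f/ as coda.
Result: vruf.vra.
Mapping each syllable to C/V: /vruf/ → CCVC, /vra/ → CCV.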